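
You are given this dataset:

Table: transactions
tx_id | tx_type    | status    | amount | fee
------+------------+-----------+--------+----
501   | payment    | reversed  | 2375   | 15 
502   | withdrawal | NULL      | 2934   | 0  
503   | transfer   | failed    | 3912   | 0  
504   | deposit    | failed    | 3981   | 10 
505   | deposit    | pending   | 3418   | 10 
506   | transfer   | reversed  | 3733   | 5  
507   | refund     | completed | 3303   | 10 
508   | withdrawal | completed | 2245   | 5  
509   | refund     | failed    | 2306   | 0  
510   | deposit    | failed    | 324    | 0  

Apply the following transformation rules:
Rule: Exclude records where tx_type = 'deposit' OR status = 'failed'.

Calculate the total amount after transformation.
14590

Step 1: Find records where tx_type = 'deposit' OR status = 'failed'
Step 2: 5 records match, summing to 13941
Step 3: Original sum: 28531
Step 4: Remaining sum = 28531 - 13941 = 14590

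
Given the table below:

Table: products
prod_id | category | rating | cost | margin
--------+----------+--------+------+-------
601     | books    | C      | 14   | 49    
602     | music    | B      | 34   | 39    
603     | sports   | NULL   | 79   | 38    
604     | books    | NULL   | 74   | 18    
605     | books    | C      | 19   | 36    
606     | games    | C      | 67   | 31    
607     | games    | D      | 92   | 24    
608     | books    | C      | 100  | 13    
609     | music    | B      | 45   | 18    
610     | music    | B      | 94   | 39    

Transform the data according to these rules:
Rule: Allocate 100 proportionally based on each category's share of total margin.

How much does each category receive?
books: 38.03, games: 18.03, music: 31.48, sports: 12.46

Step 1: Calculate total margin = 305
Step 2: Calculate each category's proportion:
  books: 116/305 = 38.03% → 38.03
  games: 55/305 = 18.03% → 18.03
  music: 96/305 = 31.48% → 31.48
  sports: 38/305 = 12.46% → 12.46
Step 3: Verify: sum of allocations ≈ 100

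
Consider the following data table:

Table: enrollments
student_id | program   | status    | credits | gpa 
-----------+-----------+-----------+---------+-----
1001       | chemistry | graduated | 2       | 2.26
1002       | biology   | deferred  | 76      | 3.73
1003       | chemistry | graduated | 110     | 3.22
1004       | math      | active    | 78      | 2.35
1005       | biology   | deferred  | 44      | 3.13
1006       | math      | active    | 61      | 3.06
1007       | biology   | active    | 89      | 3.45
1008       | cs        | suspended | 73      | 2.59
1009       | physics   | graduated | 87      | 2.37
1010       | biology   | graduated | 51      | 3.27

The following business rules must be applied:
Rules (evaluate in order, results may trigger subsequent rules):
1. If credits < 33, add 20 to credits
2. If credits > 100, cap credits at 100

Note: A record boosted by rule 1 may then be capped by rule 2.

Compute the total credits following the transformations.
681

Step 1: Apply rule 1 to records with credits < 33
  - 1 records get bonus of 20
  - Of these, 0 records then exceed 100 and get capped
Step 2: Apply rule 2 to records with credits > 100
  - 1 records (original) are capped
Step 3: Calculate final sum = 681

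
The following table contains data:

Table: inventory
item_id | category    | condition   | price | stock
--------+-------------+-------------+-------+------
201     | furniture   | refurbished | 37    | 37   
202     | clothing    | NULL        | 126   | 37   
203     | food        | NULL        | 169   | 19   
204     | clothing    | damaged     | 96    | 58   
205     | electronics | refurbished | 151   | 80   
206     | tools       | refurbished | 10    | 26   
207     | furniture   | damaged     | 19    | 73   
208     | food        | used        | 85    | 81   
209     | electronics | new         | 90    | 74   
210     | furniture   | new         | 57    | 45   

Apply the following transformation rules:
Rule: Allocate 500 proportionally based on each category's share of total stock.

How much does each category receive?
clothing: 89.62, electronics: 145.28, food: 94.34, furniture: 146.23, tools: 24.53

Step 1: Calculate total stock = 530
Step 2: Calculate each category's proportion:
  clothing: 95/530 = 17.92% → 89.62
  electronics: 154/530 = 29.06% → 145.28
  food: 100/530 = 18.87% → 94.34
  furniture: 155/530 = 29.25% → 146.23
  tools: 26/530 = 4.91% → 24.53
Step 3: Verify: sum of allocations ≈ 500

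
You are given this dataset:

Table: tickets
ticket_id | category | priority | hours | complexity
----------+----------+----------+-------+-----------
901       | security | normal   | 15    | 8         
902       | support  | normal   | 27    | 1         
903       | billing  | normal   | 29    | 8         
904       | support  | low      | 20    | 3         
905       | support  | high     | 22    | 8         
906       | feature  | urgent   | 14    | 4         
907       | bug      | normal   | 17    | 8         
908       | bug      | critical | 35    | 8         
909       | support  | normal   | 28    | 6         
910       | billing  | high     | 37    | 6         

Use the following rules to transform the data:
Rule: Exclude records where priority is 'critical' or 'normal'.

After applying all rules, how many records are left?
4

Step 1: Count records to exclude
  - 1 (critical) + 5 (normal) = 6 records
Step 2: Total records: 10
Step 3: Remaining = 10 - 6 = 4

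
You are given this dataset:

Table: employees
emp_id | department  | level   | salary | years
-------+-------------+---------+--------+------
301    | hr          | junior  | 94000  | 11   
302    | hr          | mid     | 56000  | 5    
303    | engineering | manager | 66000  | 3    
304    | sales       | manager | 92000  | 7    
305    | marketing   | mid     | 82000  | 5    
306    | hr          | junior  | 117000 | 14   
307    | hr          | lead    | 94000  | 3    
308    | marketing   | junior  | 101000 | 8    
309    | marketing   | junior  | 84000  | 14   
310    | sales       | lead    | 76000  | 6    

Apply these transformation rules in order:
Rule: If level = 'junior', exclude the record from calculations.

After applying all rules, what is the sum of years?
29

Step 1: Identify records where level = 'junior'
Step 2: The excluded records sum to 47
Step 3: Original total years = 76
Step 4: Remaining total = 76 - 47 = 29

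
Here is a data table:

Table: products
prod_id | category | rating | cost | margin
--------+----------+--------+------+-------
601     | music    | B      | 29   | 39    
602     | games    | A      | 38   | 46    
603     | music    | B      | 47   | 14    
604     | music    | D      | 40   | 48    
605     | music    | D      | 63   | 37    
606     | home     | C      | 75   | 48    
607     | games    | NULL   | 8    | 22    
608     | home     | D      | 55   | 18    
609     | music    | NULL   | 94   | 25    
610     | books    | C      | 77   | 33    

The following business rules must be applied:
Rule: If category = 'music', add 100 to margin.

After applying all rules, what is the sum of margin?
830

Step 1: Count records where category = 'music': 5
Step 2: Total bonus added: 5 × 100 = 500
Step 3: Original sum of margin: 330
Step 4: Final sum = 330 + 500 = 830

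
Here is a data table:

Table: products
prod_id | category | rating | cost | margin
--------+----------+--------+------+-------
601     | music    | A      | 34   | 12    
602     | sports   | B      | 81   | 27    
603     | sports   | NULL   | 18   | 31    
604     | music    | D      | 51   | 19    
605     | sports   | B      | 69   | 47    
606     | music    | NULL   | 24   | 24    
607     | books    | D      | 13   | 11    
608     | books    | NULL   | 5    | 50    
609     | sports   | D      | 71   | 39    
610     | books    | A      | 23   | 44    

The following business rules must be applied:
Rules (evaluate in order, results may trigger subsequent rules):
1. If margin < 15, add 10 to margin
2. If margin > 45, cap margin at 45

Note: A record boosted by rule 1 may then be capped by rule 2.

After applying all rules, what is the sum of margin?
317

Step 1: Apply rule 1 to records with margin < 15
  - 2 records get bonus of 10
  - Of these, 0 records then exceed 45 and get capped
Step 2: Apply rule 2 to records with margin > 45
  - 2 records (original) are capped
Step 3: Calculate final sum = 317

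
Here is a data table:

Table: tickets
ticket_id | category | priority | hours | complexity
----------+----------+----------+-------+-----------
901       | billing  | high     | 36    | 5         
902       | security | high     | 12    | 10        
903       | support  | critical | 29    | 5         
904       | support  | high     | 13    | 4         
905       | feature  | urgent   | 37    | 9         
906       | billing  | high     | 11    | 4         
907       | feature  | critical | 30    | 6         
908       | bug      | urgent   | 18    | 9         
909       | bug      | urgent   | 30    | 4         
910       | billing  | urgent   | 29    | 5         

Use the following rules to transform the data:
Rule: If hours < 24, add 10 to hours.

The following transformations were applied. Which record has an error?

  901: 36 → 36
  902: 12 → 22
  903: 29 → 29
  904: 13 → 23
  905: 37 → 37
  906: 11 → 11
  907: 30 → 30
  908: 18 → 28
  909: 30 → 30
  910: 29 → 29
Record 906 has an error. The correct transformed value should be 21, not 11.

Step 1: Check each record against the rule
Step 2: Record 906 has hours = 11
Step 3: Since 11 < 24, the bonus should have been applied
Step 4: Correct value = 21, but claimed value = 11
Conclusion: Record 906 has the error.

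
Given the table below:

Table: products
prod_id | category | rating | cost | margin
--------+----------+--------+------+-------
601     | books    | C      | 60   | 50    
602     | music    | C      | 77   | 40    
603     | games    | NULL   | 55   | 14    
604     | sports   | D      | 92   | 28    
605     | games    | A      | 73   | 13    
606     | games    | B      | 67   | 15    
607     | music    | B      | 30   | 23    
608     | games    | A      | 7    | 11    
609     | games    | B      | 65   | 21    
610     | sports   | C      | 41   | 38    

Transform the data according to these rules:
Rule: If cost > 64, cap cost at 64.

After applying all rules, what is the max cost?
64

Step 1: Original maximum cost = 92
Step 2: Apply cap at 64
Step 3: 5 records had cost > 64 and were capped
Step 4: Maximum after transformation = 64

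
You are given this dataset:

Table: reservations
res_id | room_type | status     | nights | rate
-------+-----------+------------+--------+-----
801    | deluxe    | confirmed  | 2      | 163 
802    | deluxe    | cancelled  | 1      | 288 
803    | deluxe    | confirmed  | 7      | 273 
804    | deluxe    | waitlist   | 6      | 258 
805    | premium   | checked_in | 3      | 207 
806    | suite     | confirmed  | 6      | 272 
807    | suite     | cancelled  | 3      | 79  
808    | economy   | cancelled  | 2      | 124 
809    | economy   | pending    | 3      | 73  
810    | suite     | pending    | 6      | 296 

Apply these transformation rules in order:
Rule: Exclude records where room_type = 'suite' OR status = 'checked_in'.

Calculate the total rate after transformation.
1179

Step 1: Find records where room_type = 'suite' OR status = 'checked_in'
Step 2: 4 records match, summing to 854
Step 3: Original sum: 2033
Step 4: Remaining sum = 2033 - 854 = 1179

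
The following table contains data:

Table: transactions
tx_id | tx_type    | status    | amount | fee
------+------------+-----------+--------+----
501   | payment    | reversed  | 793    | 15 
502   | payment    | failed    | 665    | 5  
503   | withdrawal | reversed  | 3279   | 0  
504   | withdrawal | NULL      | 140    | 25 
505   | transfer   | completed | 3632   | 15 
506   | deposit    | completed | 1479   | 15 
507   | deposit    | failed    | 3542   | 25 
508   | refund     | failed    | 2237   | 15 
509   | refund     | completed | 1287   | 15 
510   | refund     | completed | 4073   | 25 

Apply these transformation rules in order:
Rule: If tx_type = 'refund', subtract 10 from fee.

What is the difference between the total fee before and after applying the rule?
30

Step 1: Original sum of fee = 155
Step 2: 3 records have tx_type = 'refund'
Step 3: Each affected record changes by -10
Step 4: Total change = 3 × -10 = -30
Step 5: New sum = 155 + -30 = 125
Step 6: Difference = |125 - 155| = 30
        (Sum decreased by 30)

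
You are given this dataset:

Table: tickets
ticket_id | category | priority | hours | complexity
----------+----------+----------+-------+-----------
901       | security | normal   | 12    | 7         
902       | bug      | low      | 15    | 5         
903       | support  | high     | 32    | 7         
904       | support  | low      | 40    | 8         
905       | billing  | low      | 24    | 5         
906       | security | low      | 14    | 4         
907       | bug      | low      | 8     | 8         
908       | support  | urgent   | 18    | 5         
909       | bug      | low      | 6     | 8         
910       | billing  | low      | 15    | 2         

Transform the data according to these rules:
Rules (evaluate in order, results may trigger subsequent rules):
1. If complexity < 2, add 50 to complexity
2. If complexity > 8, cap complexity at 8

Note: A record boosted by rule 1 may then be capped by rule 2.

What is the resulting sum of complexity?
59

Step 1: Apply rule 1 to records with complexity < 2
  - 0 records get bonus of 50
  - Of these, 0 records then exceed 8 and get capped
Step 2: Apply rule 2 to records with complexity > 8
  - 0 records (original) are capped
Step 3: Calculate final sum = 59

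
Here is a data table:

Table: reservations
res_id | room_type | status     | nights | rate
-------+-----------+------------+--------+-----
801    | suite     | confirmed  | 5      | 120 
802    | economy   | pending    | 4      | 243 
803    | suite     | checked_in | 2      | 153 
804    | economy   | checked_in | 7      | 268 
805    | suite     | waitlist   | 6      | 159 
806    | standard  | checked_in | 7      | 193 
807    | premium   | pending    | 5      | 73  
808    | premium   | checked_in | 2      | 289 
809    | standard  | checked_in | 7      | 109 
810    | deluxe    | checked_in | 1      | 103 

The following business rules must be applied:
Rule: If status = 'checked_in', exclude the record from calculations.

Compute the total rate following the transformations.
595

Step 1: Identify records where status = 'checked_in'
Step 2: The excluded records sum to 1115
Step 3: Original total rate = 1710
Step 4: Remaining total = 1710 - 1115 = 595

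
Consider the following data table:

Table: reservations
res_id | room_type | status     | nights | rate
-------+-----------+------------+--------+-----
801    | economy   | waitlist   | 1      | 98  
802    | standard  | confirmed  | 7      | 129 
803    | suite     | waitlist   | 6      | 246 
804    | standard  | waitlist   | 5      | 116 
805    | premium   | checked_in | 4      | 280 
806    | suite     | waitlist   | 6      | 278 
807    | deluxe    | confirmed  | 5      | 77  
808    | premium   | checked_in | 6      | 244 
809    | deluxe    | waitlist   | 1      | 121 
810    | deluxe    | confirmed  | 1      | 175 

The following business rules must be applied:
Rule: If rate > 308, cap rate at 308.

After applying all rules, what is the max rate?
280

Step 1: Original maximum rate = 280
Step 2: Check cap of 308 against maximum
Step 3: No records exceed the cap (max 280 <= cap 308), so no capping applies
Step 4: Maximum after transformation = 280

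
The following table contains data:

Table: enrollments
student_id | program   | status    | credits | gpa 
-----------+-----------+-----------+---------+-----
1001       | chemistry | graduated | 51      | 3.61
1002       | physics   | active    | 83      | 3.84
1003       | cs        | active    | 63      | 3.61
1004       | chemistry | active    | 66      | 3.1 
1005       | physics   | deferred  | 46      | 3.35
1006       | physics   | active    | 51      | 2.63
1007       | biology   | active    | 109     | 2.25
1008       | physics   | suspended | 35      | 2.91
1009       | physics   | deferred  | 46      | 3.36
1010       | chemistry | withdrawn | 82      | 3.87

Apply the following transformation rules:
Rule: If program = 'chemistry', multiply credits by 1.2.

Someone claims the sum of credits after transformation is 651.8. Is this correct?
No, the correct result is 671.8.

Step 1: Calculate the correct sum after transformation
Step 2: Apply multiplier 1.2 to records where program = 'chemistry'
Step 3: Correct result = 671.8
Step 4: Claimed result = 651.8
Step 5: 671.8 ≠ 651.8
Conclusion: The claimed result is incorrect. The correct answer is 671.8.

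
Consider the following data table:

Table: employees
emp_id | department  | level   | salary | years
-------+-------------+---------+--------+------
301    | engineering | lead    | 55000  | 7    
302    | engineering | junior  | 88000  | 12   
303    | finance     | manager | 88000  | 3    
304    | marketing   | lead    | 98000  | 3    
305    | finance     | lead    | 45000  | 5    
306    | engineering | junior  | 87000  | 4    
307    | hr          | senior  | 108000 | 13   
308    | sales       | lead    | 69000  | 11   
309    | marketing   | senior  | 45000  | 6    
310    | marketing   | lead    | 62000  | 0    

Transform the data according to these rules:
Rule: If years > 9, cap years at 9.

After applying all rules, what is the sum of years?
55

Step 1: 3 records have years > 9
Step 2: These records originally summed to 36
Step 3: After capping: 3 × 9 = 27
Step 4: Unaffected records sum: 28
Step 5: Final sum = 27 + 28 = 55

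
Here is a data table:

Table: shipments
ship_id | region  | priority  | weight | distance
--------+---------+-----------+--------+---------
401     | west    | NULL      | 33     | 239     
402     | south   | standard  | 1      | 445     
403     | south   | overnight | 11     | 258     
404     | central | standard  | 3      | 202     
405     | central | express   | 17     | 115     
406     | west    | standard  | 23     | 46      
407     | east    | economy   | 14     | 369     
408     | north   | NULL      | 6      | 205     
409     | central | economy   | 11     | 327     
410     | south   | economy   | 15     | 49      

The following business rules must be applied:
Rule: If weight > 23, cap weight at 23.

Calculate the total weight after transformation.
124

Step 1: 1 records have weight > 23
Step 2: These records originally summed to 33
Step 3: After capping: 1 × 23 = 23
Step 4: Unaffected records sum: 101
Step 5: Final sum = 23 + 101 = 124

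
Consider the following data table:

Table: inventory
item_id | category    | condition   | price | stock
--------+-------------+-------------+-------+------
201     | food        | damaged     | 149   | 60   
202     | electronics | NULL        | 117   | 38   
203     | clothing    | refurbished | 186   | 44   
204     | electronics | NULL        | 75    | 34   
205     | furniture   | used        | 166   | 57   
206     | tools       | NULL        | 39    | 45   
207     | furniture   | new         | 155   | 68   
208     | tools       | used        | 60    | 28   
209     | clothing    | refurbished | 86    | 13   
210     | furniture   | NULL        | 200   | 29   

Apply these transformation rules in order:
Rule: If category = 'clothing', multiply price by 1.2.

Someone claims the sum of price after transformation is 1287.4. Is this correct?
Yes, the result is correct.

Step 1: Calculate the correct sum after transformation
Step 2: Apply multiplier 1.2 to records where category = 'clothing'
Step 3: Correct result = 1287.4
Step 4: Claimed result = 1287.4
Step 5: 1287.4 = 1287.4 ✓
Conclusion: The claimed result is correct.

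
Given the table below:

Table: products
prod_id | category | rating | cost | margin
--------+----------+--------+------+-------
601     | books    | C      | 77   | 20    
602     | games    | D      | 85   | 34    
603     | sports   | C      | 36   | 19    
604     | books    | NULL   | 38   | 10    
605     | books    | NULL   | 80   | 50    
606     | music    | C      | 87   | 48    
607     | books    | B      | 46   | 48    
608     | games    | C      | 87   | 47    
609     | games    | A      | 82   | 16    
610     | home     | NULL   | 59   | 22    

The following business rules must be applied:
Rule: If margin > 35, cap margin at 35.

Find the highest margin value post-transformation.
35

Step 1: Original maximum margin = 50
Step 2: Apply cap at 35
Step 3: 4 records had margin > 35 and were capped
Step 4: Maximum after transformation = 35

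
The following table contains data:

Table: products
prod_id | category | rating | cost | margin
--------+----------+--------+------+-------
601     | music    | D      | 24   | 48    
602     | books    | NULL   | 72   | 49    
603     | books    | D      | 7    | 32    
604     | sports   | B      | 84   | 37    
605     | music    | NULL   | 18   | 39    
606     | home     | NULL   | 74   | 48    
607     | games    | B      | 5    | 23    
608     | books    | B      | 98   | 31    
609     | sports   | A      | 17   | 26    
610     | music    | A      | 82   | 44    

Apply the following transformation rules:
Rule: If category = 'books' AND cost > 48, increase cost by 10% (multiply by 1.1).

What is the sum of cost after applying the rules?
498.0

Step 1: Find records where category = 'books' AND cost > 48
Step 2: 2 records match, summing to 170
Step 3: After multiplier: 170 × 1.1 = 187.0
Step 4: Unaffected records sum: 311
Step 5: Final sum = 187.0 + 311 = 498.0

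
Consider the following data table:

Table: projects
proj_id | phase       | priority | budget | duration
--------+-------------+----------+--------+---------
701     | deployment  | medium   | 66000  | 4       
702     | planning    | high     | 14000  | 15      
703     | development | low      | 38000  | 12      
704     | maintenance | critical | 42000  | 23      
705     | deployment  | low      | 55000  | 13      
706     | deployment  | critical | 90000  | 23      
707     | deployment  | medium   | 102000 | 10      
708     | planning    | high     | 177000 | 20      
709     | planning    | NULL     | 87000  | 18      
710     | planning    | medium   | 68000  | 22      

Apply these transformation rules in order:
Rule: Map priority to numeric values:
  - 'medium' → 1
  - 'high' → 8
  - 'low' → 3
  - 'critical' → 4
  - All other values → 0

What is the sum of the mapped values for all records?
33

Step 1: Apply mapping to each record
Step 2: Count by status:
  'medium': 3 records × 1 = 3
  'high': 2 records × 8 = 16
  'low': 2 records × 3 = 6
  'critical': 2 records × 4 = 8
Step 3: Sum all mapped values = 33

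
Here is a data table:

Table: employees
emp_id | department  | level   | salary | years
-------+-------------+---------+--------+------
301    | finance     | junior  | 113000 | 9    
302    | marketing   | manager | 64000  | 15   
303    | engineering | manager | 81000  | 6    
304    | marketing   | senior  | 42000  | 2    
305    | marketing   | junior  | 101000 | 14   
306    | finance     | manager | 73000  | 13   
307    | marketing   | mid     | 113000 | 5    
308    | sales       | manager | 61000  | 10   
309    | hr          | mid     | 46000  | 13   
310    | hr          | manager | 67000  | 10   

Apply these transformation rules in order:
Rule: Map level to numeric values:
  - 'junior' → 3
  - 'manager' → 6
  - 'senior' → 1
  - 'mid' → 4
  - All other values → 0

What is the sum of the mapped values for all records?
45

Step 1: Apply mapping to each record
Step 2: Count by status:
  'junior': 2 records × 3 = 6
  'manager': 5 records × 6 = 30
  'senior': 1 records × 1 = 1
  'mid': 2 records × 4 = 8
Step 3: Sum all mapped values = 45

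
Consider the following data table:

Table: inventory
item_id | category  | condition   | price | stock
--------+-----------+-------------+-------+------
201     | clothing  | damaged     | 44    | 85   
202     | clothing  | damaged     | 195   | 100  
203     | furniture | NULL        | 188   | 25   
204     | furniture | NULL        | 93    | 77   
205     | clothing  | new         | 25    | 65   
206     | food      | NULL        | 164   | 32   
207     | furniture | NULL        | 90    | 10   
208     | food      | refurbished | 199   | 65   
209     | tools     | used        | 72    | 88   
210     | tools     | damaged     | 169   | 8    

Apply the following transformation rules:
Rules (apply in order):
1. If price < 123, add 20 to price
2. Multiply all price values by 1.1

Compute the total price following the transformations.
1472.9

Step 1: Apply Rule 1 - Add 20 to records with price < 123
  - 5 records affected: 324 + (5 × 20) = 424
  - Unaffected records: 915
  - Sum after Rule 1: 1339
Step 2: Apply Rule 2 - Multiply all by 1.1
  - 1339 × 1.1 = 1472.9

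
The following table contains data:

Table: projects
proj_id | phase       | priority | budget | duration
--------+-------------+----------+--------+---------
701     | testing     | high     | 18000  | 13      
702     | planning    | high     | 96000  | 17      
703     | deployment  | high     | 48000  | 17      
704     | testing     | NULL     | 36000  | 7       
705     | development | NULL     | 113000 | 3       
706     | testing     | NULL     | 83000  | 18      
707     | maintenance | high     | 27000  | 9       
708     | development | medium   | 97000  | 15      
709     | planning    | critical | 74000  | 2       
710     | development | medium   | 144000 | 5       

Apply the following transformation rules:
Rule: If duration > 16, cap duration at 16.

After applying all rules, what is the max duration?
16

Step 1: Original maximum duration = 18
Step 2: Apply cap at 16
Step 3: 3 records had duration > 16 and were capped
Step 4: Maximum after transformation = 16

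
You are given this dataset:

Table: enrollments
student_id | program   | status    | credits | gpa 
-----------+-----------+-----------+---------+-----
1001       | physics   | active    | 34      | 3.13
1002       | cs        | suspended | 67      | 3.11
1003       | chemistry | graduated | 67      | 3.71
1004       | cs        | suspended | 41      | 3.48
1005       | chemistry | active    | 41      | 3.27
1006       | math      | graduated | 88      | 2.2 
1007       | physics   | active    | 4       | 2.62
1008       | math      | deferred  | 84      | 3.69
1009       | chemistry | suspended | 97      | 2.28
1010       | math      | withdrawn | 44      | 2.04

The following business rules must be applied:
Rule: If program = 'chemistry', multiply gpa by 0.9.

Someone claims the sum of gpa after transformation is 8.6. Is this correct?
No, the correct result is 28.6.

Step 1: Calculate the correct sum after transformation
Step 2: Apply multiplier 0.9 to records where program = 'chemistry'
Step 3: Correct result = 28.6
Step 4: Claimed result = 8.6
Step 5: 28.6 ≠ 8.6
Conclusion: The claimed result is incorrect. The correct answer is 28.6.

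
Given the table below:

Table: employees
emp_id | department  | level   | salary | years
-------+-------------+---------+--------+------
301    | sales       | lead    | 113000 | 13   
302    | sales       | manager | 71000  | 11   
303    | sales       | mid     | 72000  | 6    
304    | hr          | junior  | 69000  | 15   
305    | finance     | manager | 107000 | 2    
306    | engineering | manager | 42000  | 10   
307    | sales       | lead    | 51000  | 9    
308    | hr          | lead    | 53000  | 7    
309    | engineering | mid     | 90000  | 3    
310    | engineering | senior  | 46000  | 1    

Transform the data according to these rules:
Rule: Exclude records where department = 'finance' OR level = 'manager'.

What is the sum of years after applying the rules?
54

Step 1: Find records where department = 'finance' OR level = 'manager'
Step 2: 3 records match, summing to 23
Step 3: Original sum: 77
Step 4: Remaining sum = 77 - 23 = 54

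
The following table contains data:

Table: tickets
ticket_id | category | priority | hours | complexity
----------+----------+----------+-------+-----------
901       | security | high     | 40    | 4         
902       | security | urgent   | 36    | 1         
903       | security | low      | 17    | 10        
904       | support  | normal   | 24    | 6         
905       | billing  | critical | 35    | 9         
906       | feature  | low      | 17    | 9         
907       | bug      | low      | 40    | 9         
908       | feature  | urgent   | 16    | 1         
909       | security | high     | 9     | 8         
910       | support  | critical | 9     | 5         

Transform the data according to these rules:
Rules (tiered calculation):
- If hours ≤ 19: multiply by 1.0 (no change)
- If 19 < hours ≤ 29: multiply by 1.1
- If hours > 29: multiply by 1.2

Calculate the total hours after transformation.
275.6

Step 1: Tier 1 (hours ≤ 19): 5 records, sum = 68 × 1.0 = 68.0
Step 2: Tier 2 (19 < hours ≤ 29): 1 records, sum = 24 × 1.1 = 26.4
Step 3: Tier 3 (hours > 29): 4 records, sum = 151 × 1.2 = 181.2
Step 4: Final sum = 68.0 + 26.4 + 181.2 = 275.6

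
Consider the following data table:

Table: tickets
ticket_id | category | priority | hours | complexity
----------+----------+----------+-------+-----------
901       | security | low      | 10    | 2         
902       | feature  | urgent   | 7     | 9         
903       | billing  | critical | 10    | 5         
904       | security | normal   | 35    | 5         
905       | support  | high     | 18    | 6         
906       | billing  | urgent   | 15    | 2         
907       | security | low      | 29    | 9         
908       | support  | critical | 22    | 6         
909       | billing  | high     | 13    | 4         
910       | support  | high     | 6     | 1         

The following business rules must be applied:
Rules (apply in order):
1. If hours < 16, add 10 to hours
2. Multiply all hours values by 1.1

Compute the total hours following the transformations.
247.5

Step 1: Apply Rule 1 - Add 10 to records with hours < 16
  - 6 records affected: 61 + (6 × 10) = 121
  - Unaffected records: 104
  - Sum after Rule 1: 225
Step 2: Apply Rule 2 - Multiply all by 1.1
  - 225 × 1.1 = 247.5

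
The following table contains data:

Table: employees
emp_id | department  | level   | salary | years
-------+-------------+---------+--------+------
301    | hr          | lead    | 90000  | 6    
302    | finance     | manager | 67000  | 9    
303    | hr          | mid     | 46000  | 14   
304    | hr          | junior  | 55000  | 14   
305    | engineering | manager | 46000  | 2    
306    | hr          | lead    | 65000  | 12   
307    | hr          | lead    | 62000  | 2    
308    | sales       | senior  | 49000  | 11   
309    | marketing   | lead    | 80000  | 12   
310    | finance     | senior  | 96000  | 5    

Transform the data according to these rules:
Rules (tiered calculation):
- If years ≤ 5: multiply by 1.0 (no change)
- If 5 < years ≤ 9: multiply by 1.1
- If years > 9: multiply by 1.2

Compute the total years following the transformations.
101.1

Step 1: Tier 1 (years ≤ 5): 3 records, sum = 9 × 1.0 = 9.0
Step 2: Tier 2 (5 < years ≤ 9): 2 records, sum = 15 × 1.1 = 16.5
Step 3: Tier 3 (years > 9): 5 records, sum = 63 × 1.2 = 75.6
Step 4: Final sum = 9.0 + 16.5 + 75.6 = 101.1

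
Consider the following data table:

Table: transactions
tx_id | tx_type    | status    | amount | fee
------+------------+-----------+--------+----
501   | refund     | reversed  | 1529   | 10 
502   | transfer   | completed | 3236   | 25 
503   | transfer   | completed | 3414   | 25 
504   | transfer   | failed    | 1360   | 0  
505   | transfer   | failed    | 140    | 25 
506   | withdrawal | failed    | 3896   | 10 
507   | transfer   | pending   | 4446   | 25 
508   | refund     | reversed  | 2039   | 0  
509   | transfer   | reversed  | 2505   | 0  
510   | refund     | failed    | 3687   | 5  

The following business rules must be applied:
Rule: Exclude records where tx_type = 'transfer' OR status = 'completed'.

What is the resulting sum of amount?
11151

Step 1: Find records where tx_type = 'transfer' OR status = 'completed'
Step 2: 6 records match, summing to 15101
Step 3: Original sum: 26252
Step 4: Remaining sum = 26252 - 15101 = 11151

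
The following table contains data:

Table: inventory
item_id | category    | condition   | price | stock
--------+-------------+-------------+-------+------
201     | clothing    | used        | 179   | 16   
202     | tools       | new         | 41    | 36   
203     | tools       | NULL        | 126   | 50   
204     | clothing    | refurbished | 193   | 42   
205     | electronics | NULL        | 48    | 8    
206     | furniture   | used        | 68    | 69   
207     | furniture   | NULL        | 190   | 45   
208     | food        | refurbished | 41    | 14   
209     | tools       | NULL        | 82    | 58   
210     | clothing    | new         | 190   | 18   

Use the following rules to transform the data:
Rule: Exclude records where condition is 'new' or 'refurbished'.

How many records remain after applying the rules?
6

Step 1: Count records to exclude
  - 2 (new) + 2 (refurbished) = 4 records
Step 2: Total records: 10
Step 3: Remaining = 10 - 4 = 6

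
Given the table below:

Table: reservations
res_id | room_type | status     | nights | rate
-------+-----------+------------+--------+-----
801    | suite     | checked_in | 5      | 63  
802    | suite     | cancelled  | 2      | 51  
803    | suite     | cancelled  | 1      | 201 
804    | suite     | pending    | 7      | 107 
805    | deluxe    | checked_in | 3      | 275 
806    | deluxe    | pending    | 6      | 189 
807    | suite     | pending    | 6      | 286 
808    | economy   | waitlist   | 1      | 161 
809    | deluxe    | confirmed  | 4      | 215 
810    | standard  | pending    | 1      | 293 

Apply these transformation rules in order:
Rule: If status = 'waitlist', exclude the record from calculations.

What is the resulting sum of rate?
1680

Step 1: Identify records where status = 'waitlist'
Step 2: The excluded records sum to 161
Step 3: Original total rate = 1841
Step 4: Remaining total = 1841 - 161 = 1680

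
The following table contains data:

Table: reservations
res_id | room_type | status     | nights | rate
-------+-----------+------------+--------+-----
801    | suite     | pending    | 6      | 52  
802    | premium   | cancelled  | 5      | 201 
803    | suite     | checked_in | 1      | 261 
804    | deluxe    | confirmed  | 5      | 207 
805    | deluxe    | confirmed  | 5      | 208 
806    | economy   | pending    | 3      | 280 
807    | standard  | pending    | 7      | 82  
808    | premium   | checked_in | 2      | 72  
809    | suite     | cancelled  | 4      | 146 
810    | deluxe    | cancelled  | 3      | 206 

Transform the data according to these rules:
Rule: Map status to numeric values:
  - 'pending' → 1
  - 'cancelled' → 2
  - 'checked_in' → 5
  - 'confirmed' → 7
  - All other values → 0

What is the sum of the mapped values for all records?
33

Step 1: Apply mapping to each record
Step 2: Count by status:
  'pending': 3 records × 1 = 3
  'cancelled': 3 records × 2 = 6
  'checked_in': 2 records × 5 = 10
  'confirmed': 2 records × 7 = 14
Step 3: Sum all mapped values = 33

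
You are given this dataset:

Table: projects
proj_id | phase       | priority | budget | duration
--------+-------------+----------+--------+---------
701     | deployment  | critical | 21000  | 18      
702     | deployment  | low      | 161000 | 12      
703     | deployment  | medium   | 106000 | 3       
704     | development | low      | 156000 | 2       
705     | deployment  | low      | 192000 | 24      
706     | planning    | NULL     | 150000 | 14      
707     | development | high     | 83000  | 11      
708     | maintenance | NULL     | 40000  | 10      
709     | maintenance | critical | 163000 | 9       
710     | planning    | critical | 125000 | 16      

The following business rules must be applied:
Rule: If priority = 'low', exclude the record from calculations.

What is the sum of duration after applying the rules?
81

Step 1: Identify records where priority = 'low'
Step 2: The excluded records sum to 38
Step 3: Original total duration = 119
Step 4: Remaining total = 119 - 38 = 81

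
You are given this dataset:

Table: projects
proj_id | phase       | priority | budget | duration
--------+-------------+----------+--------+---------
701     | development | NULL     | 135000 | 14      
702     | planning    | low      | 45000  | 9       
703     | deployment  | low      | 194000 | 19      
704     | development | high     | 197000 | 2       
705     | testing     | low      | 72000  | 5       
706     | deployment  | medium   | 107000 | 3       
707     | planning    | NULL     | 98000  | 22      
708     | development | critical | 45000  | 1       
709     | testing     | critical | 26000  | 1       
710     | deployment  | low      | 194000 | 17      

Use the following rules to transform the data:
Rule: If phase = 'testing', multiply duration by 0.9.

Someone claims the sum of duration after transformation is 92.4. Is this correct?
Yes, the result is correct.

Step 1: Calculate the correct sum after transformation
Step 2: Apply multiplier 0.9 to records where phase = 'testing'
Step 3: Correct result = 92.4
Step 4: Claimed result = 92.4
Step 5: 92.4 = 92.4 ✓
Conclusion: The claimed result is correct.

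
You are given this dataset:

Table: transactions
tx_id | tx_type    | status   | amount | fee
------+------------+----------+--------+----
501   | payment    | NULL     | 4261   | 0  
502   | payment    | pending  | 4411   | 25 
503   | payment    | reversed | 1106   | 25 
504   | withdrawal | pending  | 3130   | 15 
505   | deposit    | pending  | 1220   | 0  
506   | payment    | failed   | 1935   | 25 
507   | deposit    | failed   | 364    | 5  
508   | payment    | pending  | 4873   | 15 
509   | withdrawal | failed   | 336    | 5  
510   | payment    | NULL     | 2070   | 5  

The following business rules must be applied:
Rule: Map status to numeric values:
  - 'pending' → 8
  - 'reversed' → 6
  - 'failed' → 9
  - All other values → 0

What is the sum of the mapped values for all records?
65

Step 1: Apply mapping to each record
Step 2: Count by status:
  'pending': 4 records × 8 = 32
  'reversed': 1 records × 6 = 6
  'failed': 3 records × 9 = 27
Step 3: Sum all mapped values = 65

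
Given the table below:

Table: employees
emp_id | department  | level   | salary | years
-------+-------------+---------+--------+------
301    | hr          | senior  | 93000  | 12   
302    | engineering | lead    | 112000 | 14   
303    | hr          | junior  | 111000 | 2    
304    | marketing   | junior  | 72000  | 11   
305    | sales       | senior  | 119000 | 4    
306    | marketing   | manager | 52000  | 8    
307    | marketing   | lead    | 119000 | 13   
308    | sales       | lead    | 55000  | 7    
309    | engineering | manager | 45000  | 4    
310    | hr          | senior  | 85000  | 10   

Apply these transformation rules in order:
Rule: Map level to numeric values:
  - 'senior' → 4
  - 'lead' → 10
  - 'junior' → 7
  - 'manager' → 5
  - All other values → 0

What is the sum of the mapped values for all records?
66

Step 1: Apply mapping to each record
Step 2: Count by status:
  'senior': 3 records × 4 = 12
  'lead': 3 records × 10 = 30
  'junior': 2 records × 7 = 14
  'manager': 2 records × 5 = 10
Step 3: Sum all mapped values = 66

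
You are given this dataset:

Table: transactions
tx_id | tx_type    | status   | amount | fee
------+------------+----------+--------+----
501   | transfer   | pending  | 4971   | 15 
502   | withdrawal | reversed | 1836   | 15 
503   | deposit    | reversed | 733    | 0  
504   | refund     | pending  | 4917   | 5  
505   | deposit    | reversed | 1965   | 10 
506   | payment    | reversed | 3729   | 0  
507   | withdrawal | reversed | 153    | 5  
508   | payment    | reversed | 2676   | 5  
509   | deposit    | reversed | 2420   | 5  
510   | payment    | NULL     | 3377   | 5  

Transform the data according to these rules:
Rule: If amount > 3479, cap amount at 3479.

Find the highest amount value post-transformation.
3479

Step 1: Original maximum amount = 4971
Step 2: Apply cap at 3479
Step 3: 3 records had amount > 3479 and were capped
Step 4: Maximum after transformation = 3479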